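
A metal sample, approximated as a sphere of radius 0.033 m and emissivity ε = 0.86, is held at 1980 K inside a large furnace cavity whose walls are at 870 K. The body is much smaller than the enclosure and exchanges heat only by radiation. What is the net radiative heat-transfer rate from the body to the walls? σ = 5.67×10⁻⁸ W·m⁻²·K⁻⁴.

For a small grey body in a large enclosure: P_net = εσA(T_body⁴ − T_wall⁴).
A = 4πr² = 0.01368 m²; T_body⁴ − T_wall⁴ = 1.537×10¹³ − 5.729×10¹¹ = 1.480×10¹³ K⁴.
|P_net| = 0.86·5.67×10⁻⁸·0.01368·1.480×10¹³.

P_net ≈ 9870 W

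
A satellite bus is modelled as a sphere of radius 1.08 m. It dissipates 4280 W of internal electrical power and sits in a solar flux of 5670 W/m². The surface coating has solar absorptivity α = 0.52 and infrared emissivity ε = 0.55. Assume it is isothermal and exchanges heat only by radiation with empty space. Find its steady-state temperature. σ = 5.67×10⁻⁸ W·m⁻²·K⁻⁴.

At steady state, absorbed solar power + internal power = radiated power.
Absorbed: α·S·A_cross = 0.52·5670·3.664 = 10800 W (cross-section πr²).
Total input = 10800 + 4280 = 15080 W.
Radiated: εσ·A_surf·T⁴ with A_surf = 4πr² = 14.66 m².
T⁴ = 15080/(0.55·5.67×10⁻⁸·14.66) = 3.300×10¹⁰ K⁴.

T ≈ 426 K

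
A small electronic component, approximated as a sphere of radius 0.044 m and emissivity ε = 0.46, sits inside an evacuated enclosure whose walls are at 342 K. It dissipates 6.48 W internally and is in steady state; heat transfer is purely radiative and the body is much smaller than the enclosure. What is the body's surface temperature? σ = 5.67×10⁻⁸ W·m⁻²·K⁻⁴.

T ≈ 393 K

For a small grey body in a large enclosure, net radiated power = εσA(T⁴ − T_w⁴).
Steady state: P = εσA(T⁴ − T_w⁴) with A = 4πr² = 0.02433 m².
T⁴ = P/(εσA) + T_w⁴ = 6.48/(0.46·5.67×10⁻⁸·0.02433) + (342)⁴
    = 1.021×10¹⁰ + 1.368×10¹⁰ = 2.389×10¹⁰ K⁴.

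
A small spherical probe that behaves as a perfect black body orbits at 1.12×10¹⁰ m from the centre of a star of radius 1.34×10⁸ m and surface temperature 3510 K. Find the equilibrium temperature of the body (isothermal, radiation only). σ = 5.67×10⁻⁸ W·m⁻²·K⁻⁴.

The star's surface emits σT_*⁴; at distance d the flux is S = σT_*⁴(R_*/d)².
S = 5.67×10⁻⁸·(3510)⁴·(1.34×10⁸/1.12×10¹⁰)² = 1232 W/m².
For an isothermal sphere T⁴ = (1−a)S/(4σ) = 5.432×10⁹ K⁴.

T ≈ 271 K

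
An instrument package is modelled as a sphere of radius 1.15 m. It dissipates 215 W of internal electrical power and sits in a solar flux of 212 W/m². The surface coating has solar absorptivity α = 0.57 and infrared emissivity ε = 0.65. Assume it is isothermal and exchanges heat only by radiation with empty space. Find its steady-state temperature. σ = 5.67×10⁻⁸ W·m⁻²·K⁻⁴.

T ≈ 185 K

At steady state, absorbed solar power + internal power = radiated power.
Absorbed: α·S·A_cross = 0.57·212·4.155 = 502.1 W (cross-section πr²).
Total input = 502.1 + 215 = 717.1 W.
Radiated: εσ·A_surf·T⁴ with A_surf = 4πr² = 16.62 m².
T⁴ = 717.1/(0.65·5.67×10⁻⁸·16.62) = 1.171×10⁹ K⁴.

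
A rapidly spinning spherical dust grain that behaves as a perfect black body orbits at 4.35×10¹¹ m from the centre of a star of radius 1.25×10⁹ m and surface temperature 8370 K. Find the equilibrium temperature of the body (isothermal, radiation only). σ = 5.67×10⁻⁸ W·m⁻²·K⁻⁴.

T ≈ 317 K

The star's surface emits σT_*⁴; at distance d the flux is S = σT_*⁴(R_*/d)².
S = 5.67×10⁻⁸·(8370)⁴·(1.25×10⁹/4.35×10¹¹)² = 2298 W/m².
For an isothermal sphere T⁴ = (1−a)S/(4σ) = 1.013×10¹⁰ K⁴.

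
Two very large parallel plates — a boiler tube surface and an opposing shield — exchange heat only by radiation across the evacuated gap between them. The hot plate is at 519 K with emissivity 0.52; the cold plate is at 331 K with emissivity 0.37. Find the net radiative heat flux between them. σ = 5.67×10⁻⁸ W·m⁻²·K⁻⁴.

q ≈ 947 W/m²

For two infinite grey parallel plates, q = σ(T₁⁴ − T₂⁴)/(1/ε₁ + 1/ε₂ − 1).
T₁⁴ − T₂⁴ = 7.256×10¹⁰ − 1.200×10¹⁰ = 6.055×10¹⁰ K⁴.
1/ε₁ + 1/ε₂ − 1 = 1.923 + 2.703 − 1 = 3.626.
q = 5.67×10⁻⁸ × 6.055×10¹⁰ / 3.626.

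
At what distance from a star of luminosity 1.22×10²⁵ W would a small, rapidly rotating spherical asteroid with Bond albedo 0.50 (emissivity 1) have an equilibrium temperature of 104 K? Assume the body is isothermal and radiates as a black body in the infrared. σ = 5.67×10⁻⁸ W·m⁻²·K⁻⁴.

For an isothermal black-emitting sphere, (1−a)S·πr² = σ·4πr²·T⁴ ⇒ S = 4σT⁴/(1−a).
S = 4·5.67×10⁻⁸·(104)⁴/0.500 = 53.06 W/m².
Flux falls as S = L/(4πd²), so d = √(L/(4πS)) = √(1.22×10²⁵/(4π·53.06)).

d ≈ 1.35×10¹¹ m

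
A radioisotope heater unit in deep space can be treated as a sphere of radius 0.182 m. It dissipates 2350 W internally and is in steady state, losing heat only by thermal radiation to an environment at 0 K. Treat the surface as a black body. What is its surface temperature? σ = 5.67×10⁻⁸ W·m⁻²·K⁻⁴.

T ≈ 562 K

Steady state: internal power = radiated power, P = εσA T⁴.
Radiating area A = 4πr² = 0.4162 m².
T⁴ = P/(εσA) = 2350/(1.0·5.67×10⁻⁸·0.4162) = 9.957×10¹⁰ K⁴.
T = (9.957×10¹⁰)^(1/4).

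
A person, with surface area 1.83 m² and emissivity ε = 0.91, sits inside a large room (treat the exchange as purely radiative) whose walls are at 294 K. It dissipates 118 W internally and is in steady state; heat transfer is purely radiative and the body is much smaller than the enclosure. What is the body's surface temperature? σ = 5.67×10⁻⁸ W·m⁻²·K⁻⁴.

T ≈ 306 K

For a small grey body in a large enclosure, net radiated power = εσA(T⁴ − T_w⁴).
Steady state: P = εσA(T⁴ − T_w⁴) with A = 1.83 m².
T⁴ = P/(εσA) + T_w⁴ = 118/(0.91·5.67×10⁻⁸·1.830) + (294)⁴
    = 1.250×10⁹ + 7.471×10⁹ = 8.721×10⁹ K⁴.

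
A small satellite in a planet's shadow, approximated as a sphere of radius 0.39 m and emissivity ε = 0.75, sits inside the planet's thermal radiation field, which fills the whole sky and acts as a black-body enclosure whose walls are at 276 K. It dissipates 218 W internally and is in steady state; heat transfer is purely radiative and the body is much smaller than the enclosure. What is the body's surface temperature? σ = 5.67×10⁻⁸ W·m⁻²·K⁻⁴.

T ≈ 304 K

For a small grey body in a large enclosure, net radiated power = εσA(T⁴ − T_w⁴).
Steady state: P = εσA(T⁴ − T_w⁴) with A = 4πr² = 1.911 m².
T⁴ = P/(εσA) + T_w⁴ = 218/(0.75·5.67×10⁻⁸·1.911) + (276)⁴
    = 2.682×10⁹ + 5.803×10⁹ = 8.485×10⁹ K⁴.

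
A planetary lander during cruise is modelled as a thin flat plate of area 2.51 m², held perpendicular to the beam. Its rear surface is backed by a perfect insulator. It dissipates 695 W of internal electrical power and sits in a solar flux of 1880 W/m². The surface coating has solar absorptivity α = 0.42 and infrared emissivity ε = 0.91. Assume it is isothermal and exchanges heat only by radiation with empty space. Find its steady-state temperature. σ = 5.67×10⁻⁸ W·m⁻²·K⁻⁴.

T ≈ 379 K

At steady state, absorbed solar power + internal power = radiated power.
Absorbed: α·S·A_cross = 0.42·1880·2.510 = 1982 W (cross-section A).
Total input = 1982 + 695 = 2677 W.
Radiated: εσ·A_surf·T⁴ with A_surf = A = 2.510 m².
T⁴ = 2677/(0.91·5.67×10⁻⁸·2.510) = 2.067×10¹⁰ K⁴.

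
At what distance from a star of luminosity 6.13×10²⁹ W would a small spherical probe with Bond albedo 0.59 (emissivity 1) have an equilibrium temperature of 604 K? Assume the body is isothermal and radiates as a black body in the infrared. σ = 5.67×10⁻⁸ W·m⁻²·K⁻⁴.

d ≈ 8.14×10¹¹ m

For an isothermal black-emitting sphere, (1−a)S·πr² = σ·4πr²·T⁴ ⇒ S = 4σT⁴/(1−a).
S = 4·5.67×10⁻⁸·(604)⁴/0.410 = 73620 W/m².
Flux falls as S = L/(4πd²), so d = √(L/(4πS)) = √(6.13×10²⁹/(4π·73620)).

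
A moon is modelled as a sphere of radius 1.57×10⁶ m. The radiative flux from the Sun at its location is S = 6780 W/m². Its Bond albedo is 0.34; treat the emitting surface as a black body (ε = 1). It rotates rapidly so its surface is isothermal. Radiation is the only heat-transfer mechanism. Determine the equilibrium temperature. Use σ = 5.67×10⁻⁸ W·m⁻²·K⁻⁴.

At equilibrium, absorbed power = emitted power.
Absorbing cross-section = πr² = 7.744×10¹² m²; emitting surface = 4πr² = 3.097×10¹³ m² (ratio 4).
(1−a)S·A_cross = εσ·A_surf·T⁴  ⇒  T⁴ = (1−a)S/(4σ).
T⁴ = 0.660·6780/(4·5.67×10⁻⁸) = 1.973×10¹⁰ K⁴.
T = (1.973×10¹⁰)^(1/4).

T ≈ 375 K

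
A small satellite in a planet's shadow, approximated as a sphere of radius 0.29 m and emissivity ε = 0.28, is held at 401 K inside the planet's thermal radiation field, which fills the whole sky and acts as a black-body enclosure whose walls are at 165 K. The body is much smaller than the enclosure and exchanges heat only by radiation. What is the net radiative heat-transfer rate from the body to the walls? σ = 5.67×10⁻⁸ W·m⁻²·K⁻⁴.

P_net ≈ 421 W

For a small grey body in a large enclosure: P_net = εσA(T_body⁴ − T_wall⁴).
A = 4πr² = 1.057 m²; T_body⁴ − T_wall⁴ = 2.586×10¹⁰ − 7.412×10⁸ = 2.512×10¹⁰ K⁴.
|P_net| = 0.28·5.67×10⁻⁸·1.057·2.512×10¹⁰.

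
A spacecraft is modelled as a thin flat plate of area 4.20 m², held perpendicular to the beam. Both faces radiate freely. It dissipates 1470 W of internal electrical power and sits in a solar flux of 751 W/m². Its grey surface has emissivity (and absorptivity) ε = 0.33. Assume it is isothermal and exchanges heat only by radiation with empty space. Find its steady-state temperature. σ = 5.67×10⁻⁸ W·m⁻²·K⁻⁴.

At steady state, absorbed solar power + internal power = radiated power.
Absorbed: α·S·A_cross = 0.33·751·4.200 = 1041 W (cross-section A).
Total input = 1041 + 1470 = 2511 W.
Radiated: εσ·A_surf·T⁴ with A_surf = 2A = 8.400 m².
T⁴ = 2511/(0.33·5.67×10⁻⁸·8.400) = 1.598×10¹⁰ K⁴.

T ≈ 356 K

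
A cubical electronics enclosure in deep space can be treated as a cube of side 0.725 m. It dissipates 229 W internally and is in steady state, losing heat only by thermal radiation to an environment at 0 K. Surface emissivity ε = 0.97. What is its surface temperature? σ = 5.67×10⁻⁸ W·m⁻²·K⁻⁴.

T ≈ 191 K

Steady state: internal power = radiated power, P = εσA T⁴.
Radiating area A = 6L² = 3.154 m².
T⁴ = P/(εσA) = 229/(0.97·5.67×10⁻⁸·3.154) = 1.320×10⁹ K⁴.
T = (1.320×10⁹)^(1/4).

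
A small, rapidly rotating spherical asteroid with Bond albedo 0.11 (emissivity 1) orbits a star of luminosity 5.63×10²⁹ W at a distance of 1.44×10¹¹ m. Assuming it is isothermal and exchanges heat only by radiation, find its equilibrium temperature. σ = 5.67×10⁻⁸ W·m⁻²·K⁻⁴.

First find the stellar flux at distance d: S = L/(4πd²) = 5.63×10²⁹/(4π·(1.44×10¹¹)²) = 2.161×10⁶ W/m².
For an isothermal sphere, absorbed (1−a)S·πr² = emitted σ·4πr²·T⁴, so T⁴ = (1−a)S/(4σ).
T⁴ = 0.890·2.161×10⁶/(4·5.67×10⁻⁸) = 8.479×10¹² K⁴.

T ≈ 1710 K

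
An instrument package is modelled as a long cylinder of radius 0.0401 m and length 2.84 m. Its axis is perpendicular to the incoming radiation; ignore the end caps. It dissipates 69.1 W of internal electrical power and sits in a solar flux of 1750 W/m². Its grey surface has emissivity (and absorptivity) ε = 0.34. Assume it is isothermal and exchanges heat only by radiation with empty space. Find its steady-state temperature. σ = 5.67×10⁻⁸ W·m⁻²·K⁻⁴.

At steady state, absorbed solar power + internal power = radiated power.
Absorbed: α·S·A_cross = 0.34·1750·0.2278 = 135.5 W (cross-section 2rL).
Total input = 135.5 + 69.1 = 204.6 W.
Radiated: εσ·A_surf·T⁴ with A_surf = 2πrL = 0.7156 m².
T⁴ = 204.6/(0.34·5.67×10⁻⁸·0.7156) = 1.483×10¹⁰ K⁴.

T ≈ 349 K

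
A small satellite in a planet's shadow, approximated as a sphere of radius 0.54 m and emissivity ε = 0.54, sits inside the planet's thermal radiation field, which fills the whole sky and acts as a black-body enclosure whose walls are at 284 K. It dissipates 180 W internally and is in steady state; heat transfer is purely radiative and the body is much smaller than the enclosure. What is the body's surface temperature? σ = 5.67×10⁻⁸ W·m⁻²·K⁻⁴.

T ≈ 300 K

For a small grey body in a large enclosure, net radiated power = εσA(T⁴ − T_w⁴).
Steady state: P = εσA(T⁴ − T_w⁴) with A = 4πr² = 3.664 m².
T⁴ = P/(εσA) + T_w⁴ = 180/(0.54·5.67×10⁻⁸·3.664) + (284)⁴
    = 1.604×10⁹ + 6.505×10⁹ = 8.110×10⁹ K⁴.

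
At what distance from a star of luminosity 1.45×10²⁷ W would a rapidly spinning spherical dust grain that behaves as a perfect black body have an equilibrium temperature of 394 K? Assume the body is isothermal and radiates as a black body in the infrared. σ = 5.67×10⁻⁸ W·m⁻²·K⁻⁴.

d ≈ 1.45×10¹¹ m

For an isothermal black-emitting sphere, (1−a)S·πr² = σ·4πr²·T⁴ ⇒ S = 4σT⁴/(1−a).
S = 4·5.67×10⁻⁸·(394)⁴/1.00 = 5465 W/m².
Flux falls as S = L/(4πd²), so d = √(L/(4πS)) = √(1.45×10²⁷/(4π·5465)).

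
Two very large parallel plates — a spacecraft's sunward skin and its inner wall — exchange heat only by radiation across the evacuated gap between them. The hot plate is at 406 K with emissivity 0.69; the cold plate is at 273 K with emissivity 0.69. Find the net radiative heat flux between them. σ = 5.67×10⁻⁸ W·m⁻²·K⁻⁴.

q ≈ 646 W/m²

For two infinite grey parallel plates, q = σ(T₁⁴ − T₂⁴)/(1/ε₁ + 1/ε₂ − 1).
T₁⁴ − T₂⁴ = 2.717×10¹⁰ − 5.555×10⁹ = 2.162×10¹⁰ K⁴.
1/ε₁ + 1/ε₂ − 1 = 1.449 + 1.449 − 1 = 1.899.
q = 5.67×10⁻⁸ × 2.162×10¹⁰ / 1.899.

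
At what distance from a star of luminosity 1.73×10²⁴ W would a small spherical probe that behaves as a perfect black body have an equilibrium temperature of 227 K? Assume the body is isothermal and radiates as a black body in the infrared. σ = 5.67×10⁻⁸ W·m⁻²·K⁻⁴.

d ≈ 1.51×10¹⁰ m

For an isothermal black-emitting sphere, (1−a)S·πr² = σ·4πr²·T⁴ ⇒ S = 4σT⁴/(1−a).
S = 4·5.67×10⁻⁸·(227)⁴/1.00 = 602.2 W/m².
Flux falls as S = L/(4πd²), so d = √(L/(4πS)) = √(1.73×10²⁴/(4π·602.2)).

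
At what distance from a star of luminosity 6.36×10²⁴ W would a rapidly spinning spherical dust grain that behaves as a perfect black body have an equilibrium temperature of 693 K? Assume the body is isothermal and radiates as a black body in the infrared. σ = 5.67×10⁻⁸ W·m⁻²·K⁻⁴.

For an isothermal black-emitting sphere, (1−a)S·πr² = σ·4πr²·T⁴ ⇒ S = 4σT⁴/(1−a).
S = 4·5.67×10⁻⁸·(693)⁴/1.00 = 52310 W/m².
Flux falls as S = L/(4πd²), so d = √(L/(4πS)) = √(6.36×10²⁴/(4π·52310)).

d ≈ 3.11×10⁹ m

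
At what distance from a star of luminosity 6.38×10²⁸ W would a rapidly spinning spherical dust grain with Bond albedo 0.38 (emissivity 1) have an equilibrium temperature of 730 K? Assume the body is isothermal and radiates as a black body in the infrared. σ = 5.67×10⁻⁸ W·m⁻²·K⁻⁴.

d ≈ 2.21×10¹¹ m

For an isothermal black-emitting sphere, (1−a)S·πr² = σ·4πr²·T⁴ ⇒ S = 4σT⁴/(1−a).
S = 4·5.67×10⁻⁸·(730)⁴/0.620 = 1.039×10⁵ W/m².
Flux falls as S = L/(4πd²), so d = √(L/(4πS)) = √(6.38×10²⁸/(4π·1.039×10⁵)).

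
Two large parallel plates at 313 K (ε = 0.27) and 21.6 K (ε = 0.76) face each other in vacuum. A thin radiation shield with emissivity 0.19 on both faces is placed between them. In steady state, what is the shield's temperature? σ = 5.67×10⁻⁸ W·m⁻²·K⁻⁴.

In steady state the net flux on the hot side equals that on the cold side.
σ(T₁⁴−T_s⁴)/D₁ = σ(T_s⁴−T₂⁴)/D₂, with D₁ = 1/ε₁+1/ε_s−1 = 7.967, D₂ = 1/ε_s+1/ε₂−1 = 5.579.
Solve for T_s⁴: T_s⁴ = (D₂·T₁⁴ + D₁·T₂⁴)/(D₁+D₂) = 3.953×10⁹ K⁴.

T_s ≈ 251 K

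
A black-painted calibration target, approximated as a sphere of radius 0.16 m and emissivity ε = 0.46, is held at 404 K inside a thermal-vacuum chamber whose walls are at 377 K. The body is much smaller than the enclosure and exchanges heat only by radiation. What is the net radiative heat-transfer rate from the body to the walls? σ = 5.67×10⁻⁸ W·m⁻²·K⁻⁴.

P_net ≈ 54.0 W

For a small grey body in a large enclosure: P_net = εσA(T_body⁴ − T_wall⁴).
A = 4πr² = 0.3217 m²; T_body⁴ − T_wall⁴ = 2.664×10¹⁰ − 2.020×10¹⁰ = 6.439×10⁹ K⁴.
|P_net| = 0.46·5.67×10⁻⁸·0.3217·6.439×10⁹.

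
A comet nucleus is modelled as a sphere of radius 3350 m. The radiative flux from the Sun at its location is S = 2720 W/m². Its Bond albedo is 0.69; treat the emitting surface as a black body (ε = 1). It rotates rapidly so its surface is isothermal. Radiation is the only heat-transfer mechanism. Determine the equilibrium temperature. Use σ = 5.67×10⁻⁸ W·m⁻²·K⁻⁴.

At equilibrium, absorbed power = emitted power.
Absorbing cross-section = πr² = 3.526×10⁷ m²; emitting surface = 4πr² = 1.410×10⁸ m² (ratio 4).
(1−a)S·A_cross = εσ·A_surf·T⁴  ⇒  T⁴ = (1−a)S/(4σ).
T⁴ = 0.310·2720/(4·5.67×10⁻⁸) = 3.718×10⁹ K⁴.
T = (3.718×10⁹)^(1/4).

T ≈ 247 K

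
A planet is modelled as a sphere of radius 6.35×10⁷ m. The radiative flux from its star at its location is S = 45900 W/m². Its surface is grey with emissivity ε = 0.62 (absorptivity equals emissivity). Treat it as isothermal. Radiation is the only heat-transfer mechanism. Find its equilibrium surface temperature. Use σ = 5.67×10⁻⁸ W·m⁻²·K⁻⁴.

T ≈ 671 K

At equilibrium, absorbed power = emitted power.
Absorbing cross-section = πr² = 1.267×10¹⁶ m²; emitting surface = 4πr² = 5.067×10¹⁶ m² (ratio 4).
εS·A_cross = εσ·A_surf·T⁴  ⇒  T⁴ = S/(4σ)   (ε cancels).
T⁴ = 45900/(4·5.67×10⁻⁸) = 2.024×10¹¹ K⁴.
T = (2.024×10¹¹)^(1/4).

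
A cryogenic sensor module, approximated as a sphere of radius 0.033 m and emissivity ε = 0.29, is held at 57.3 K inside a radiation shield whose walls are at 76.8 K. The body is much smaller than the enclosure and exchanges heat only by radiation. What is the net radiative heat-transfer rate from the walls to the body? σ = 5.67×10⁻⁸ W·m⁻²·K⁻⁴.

For a small grey body in a large enclosure: P_net = εσA(T_body⁴ − T_wall⁴).
A = 4πr² = 0.01368 m²; T_body⁴ − T_wall⁴ = 1.078×10⁷ − 3.479×10⁷ = -2.401×10⁷ K⁴.
|P_net| = 0.29·5.67×10⁻⁸·0.01368·2.401×10⁷.

P_net ≈ 0.00540 W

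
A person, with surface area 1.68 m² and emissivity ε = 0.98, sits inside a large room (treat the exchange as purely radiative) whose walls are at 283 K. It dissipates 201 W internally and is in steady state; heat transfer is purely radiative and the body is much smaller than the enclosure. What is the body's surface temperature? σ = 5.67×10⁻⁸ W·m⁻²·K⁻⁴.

T ≈ 304 K

For a small grey body in a large enclosure, net radiated power = εσA(T⁴ − T_w⁴).
Steady state: P = εσA(T⁴ − T_w⁴) with A = 1.68 m².
T⁴ = P/(εσA) + T_w⁴ = 201/(0.98·5.67×10⁻⁸·1.680) + (283)⁴
    = 2.153×10⁹ + 6.414×10⁹ = 8.567×10⁹ K⁴.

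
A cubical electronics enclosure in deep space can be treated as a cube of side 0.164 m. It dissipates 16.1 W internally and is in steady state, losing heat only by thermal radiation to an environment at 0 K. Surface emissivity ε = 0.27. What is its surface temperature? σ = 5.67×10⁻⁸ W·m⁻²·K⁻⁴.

T ≈ 284 K

Steady state: internal power = radiated power, P = εσA T⁴.
Radiating area A = 6L² = 0.1614 m².
T⁴ = P/(εσA) = 16.1/(0.27·5.67×10⁻⁸·0.1614) = 6.517×10⁹ K⁴.
T = (6.517×10⁹)^(1/4).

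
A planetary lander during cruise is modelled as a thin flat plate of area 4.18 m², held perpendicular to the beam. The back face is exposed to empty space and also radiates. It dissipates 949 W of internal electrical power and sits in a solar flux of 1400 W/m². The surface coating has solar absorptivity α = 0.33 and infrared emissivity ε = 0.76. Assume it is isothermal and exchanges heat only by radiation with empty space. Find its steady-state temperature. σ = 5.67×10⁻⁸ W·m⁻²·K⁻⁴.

T ≈ 299 K

At steady state, absorbed solar power + internal power = radiated power.
Absorbed: α·S·A_cross = 0.33·1400·4.180 = 1931 W (cross-section A).
Total input = 1931 + 949 = 2880 W.
Radiated: εσ·A_surf·T⁴ with A_surf = 2A = 8.360 m².
T⁴ = 2880/(0.76·5.67×10⁻⁸·8.360) = 7.995×10⁹ K⁴.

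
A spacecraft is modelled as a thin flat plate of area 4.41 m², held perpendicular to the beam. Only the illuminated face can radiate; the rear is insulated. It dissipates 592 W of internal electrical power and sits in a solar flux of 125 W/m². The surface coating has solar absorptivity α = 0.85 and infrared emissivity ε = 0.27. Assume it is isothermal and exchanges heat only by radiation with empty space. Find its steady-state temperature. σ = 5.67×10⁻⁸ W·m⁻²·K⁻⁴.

T ≈ 354 K

At steady state, absorbed solar power + internal power = radiated power.
Absorbed: α·S·A_cross = 0.85·125·4.410 = 468.6 W (cross-section A).
Total input = 468.6 + 592 = 1061 W.
Radiated: εσ·A_surf·T⁴ with A_surf = A = 4.410 m².
T⁴ = 1061/(0.27·5.67×10⁻⁸·4.410) = 1.571×10¹⁰ K⁴.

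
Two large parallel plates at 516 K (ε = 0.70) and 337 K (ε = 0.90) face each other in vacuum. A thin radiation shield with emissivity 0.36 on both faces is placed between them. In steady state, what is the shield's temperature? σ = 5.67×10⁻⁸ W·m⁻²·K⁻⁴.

T_s ≈ 448 K

In steady state the net flux on the hot side equals that on the cold side.
σ(T₁⁴−T_s⁴)/D₁ = σ(T_s⁴−T₂⁴)/D₂, with D₁ = 1/ε₁+1/ε_s−1 = 3.206, D₂ = 1/ε_s+1/ε₂−1 = 2.889.
Solve for T_s⁴: T_s⁴ = (D₂·T₁⁴ + D₁·T₂⁴)/(D₁+D₂) = 4.038×10¹⁰ K⁴.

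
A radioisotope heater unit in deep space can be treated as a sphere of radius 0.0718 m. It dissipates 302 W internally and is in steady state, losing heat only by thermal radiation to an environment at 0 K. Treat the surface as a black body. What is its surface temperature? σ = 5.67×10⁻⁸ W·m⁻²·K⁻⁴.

T ≈ 535 K

Steady state: internal power = radiated power, P = εσA T⁴.
Radiating area A = 4πr² = 0.06478 m².
T⁴ = P/(εσA) = 302/(1.0·5.67×10⁻⁸·0.06478) = 8.222×10¹⁰ K⁴.
T = (8.222×10¹⁰)^(1/4).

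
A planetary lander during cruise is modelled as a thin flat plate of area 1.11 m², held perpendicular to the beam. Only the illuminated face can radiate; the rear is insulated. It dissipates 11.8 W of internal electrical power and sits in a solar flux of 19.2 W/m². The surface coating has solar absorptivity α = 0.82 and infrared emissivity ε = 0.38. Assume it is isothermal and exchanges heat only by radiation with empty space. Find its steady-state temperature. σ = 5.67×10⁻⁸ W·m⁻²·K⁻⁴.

At steady state, absorbed solar power + internal power = radiated power.
Absorbed: α·S·A_cross = 0.82·19.2·1.110 = 17.48 W (cross-section A).
Total input = 17.48 + 11.8 = 29.28 W.
Radiated: εσ·A_surf·T⁴ with A_surf = A = 1.110 m².
T⁴ = 29.28/(0.38·5.67×10⁻⁸·1.110) = 1.224×10⁹ K⁴.

T ≈ 187 K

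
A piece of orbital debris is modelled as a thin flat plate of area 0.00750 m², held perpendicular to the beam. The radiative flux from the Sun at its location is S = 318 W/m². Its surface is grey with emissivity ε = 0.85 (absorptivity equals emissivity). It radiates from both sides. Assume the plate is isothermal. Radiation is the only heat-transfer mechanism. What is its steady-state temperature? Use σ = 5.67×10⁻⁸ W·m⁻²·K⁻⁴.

At equilibrium, absorbed power = emitted power.
Absorbing cross-section = A = 0.007500 m²; emitting surface = 2A = 0.01500 m² (ratio 2).
εS·A_cross = εσ·A_surf·T⁴  ⇒  T⁴ = S/(2σ)   (ε cancels).
T⁴ = 318/(2·5.67×10⁻⁸) = 2.804×10⁹ K⁴.
T = (2.804×10⁹)^(1/4).

T ≈ 230 K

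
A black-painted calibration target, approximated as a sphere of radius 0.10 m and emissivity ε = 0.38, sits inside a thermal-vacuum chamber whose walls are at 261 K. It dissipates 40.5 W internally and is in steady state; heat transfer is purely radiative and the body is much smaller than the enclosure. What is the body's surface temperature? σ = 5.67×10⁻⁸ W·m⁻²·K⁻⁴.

For a small grey body in a large enclosure, net radiated power = εσA(T⁴ − T_w⁴).
Steady state: P = εσA(T⁴ − T_w⁴) with A = 4πr² = 0.1257 m².
T⁴ = P/(εσA) + T_w⁴ = 40.5/(0.38·5.67×10⁻⁸·0.1257) + (261)⁴
    = 1.496×10¹⁰ + 4.640×10⁹ = 1.960×10¹⁰ K⁴.

T ≈ 374 K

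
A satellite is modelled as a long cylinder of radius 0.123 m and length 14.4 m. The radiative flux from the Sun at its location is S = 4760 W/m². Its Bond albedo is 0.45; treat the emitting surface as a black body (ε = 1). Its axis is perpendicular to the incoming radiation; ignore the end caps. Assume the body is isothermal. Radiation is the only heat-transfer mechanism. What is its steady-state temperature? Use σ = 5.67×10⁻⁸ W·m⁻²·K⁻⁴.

T ≈ 348 K

At equilibrium, absorbed power = emitted power.
Absorbing cross-section = 2rL = 3.542 m²; emitting surface = 2πrL = 11.13 m² (ratio π).
(1−a)S·A_cross = εσ·A_surf·T⁴  ⇒  T⁴ = (1−a)S/(πσ).
T⁴ = 0.550·4760/(π·5.67×10⁻⁸) = 1.470×10¹⁰ K⁴.
T = (1.470×10¹⁰)^(1/4).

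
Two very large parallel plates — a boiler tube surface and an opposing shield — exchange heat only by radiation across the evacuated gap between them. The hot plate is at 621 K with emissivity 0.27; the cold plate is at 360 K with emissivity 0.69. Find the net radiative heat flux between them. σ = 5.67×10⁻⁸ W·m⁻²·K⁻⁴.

q ≈ 1800 W/m²

For two infinite grey parallel plates, q = σ(T₁⁴ − T₂⁴)/(1/ε₁ + 1/ε₂ − 1).
T₁⁴ − T₂⁴ = 1.487×10¹¹ − 1.680×10¹⁰ = 1.319×10¹¹ K⁴.
1/ε₁ + 1/ε₂ − 1 = 3.704 + 1.449 − 1 = 4.153.
q = 5.67×10⁻⁸ × 1.319×10¹¹ / 4.153.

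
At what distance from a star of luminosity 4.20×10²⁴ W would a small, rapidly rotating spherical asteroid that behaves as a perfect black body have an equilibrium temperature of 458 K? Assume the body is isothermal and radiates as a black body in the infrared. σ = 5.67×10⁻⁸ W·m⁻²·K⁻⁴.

d ≈ 5.79×10⁹ m

For an isothermal black-emitting sphere, (1−a)S·πr² = σ·4πr²·T⁴ ⇒ S = 4σT⁴/(1−a).
S = 4·5.67×10⁻⁸·(458)⁴/1.00 = 9979 W/m².
Flux falls as S = L/(4πd²), so d = √(L/(4πS)) = √(4.20×10²⁴/(4π·9979)).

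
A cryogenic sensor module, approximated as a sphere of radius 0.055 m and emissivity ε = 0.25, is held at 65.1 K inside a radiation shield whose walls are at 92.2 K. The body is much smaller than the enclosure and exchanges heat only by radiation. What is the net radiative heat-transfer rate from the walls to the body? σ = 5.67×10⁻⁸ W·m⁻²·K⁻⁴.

For a small grey body in a large enclosure: P_net = εσA(T_body⁴ − T_wall⁴).
A = 4πr² = 0.03801 m²; T_body⁴ − T_wall⁴ = 1.796×10⁷ − 7.226×10⁷ = -5.430×10⁷ K⁴.
|P_net| = 0.25·5.67×10⁻⁸·0.03801·5.430×10⁷.

P_net ≈ 0.0293 W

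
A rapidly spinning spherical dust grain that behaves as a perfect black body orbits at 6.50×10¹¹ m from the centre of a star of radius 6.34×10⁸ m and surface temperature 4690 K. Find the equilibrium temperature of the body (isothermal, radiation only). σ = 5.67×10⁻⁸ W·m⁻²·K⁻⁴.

T ≈ 104 K

The star's surface emits σT_*⁴; at distance d the flux is S = σT_*⁴(R_*/d)².
S = 5.67×10⁻⁸·(4690)⁴·(6.34×10⁸/6.50×10¹¹)² = 26.10 W/m².
For an isothermal sphere T⁴ = (1−a)S/(4σ) = 1.151×10⁸ K⁴.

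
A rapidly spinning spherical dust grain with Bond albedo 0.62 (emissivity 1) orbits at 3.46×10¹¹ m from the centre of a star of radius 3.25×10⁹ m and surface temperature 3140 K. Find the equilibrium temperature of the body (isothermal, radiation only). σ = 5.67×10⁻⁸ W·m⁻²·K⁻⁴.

T ≈ 169 K

The star's surface emits σT_*⁴; at distance d the flux is S = σT_*⁴(R_*/d)².
S = 5.67×10⁻⁸·(3140)⁴·(3.25×10⁹/3.46×10¹¹)² = 486.3 W/m².
For an isothermal sphere T⁴ = (1−a)S/(4σ) = 8.148×10⁸ K⁴.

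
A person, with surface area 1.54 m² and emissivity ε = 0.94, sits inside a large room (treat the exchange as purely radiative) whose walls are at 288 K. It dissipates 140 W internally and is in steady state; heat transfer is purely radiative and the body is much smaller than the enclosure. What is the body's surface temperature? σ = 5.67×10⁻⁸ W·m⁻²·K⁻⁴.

For a small grey body in a large enclosure, net radiated power = εσA(T⁴ − T_w⁴).
Steady state: P = εσA(T⁴ − T_w⁴) with A = 1.54 m².
T⁴ = P/(εσA) + T_w⁴ = 140/(0.94·5.67×10⁻⁸·1.540) + (288)⁴
    = 1.706×10⁹ + 6.880×10⁹ = 8.585×10⁹ K⁴.

T ≈ 304 K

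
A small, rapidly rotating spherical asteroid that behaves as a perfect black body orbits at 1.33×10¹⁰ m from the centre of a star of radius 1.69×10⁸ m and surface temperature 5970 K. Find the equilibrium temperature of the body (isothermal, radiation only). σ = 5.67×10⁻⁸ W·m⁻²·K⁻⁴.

The star's surface emits σT_*⁴; at distance d the flux is S = σT_*⁴(R_*/d)².
S = 5.67×10⁻⁸·(5970)⁴·(1.69×10⁸/1.33×10¹⁰)² = 11630 W/m².
For an isothermal sphere T⁴ = (1−a)S/(4σ) = 5.128×10¹⁰ K⁴.

T ≈ 476 K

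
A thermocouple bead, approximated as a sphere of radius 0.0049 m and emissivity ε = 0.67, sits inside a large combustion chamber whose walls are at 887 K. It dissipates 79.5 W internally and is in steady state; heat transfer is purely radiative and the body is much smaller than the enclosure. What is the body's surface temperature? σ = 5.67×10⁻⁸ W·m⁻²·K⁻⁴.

T ≈ 1660 K

For a small grey body in a large enclosure, net radiated power = εσA(T⁴ − T_w⁴).
Steady state: P = εσA(T⁴ − T_w⁴) with A = 4πr² = 3.017×10⁻⁴ m².
T⁴ = P/(εσA) + T_w⁴ = 79.5/(0.67·5.67×10⁻⁸·3.017×10⁻⁴) + (887)⁴
    = 6.936×10¹² + 6.190×10¹¹ = 7.555×10¹² K⁴.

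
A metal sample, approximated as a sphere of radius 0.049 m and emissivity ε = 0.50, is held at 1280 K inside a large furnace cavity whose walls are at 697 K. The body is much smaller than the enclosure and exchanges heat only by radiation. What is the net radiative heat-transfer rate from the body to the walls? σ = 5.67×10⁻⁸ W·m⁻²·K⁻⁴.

For a small grey body in a large enclosure: P_net = εσA(T_body⁴ − T_wall⁴).
A = 4πr² = 0.03017 m²; T_body⁴ − T_wall⁴ = 2.684×10¹² − 2.360×10¹¹ = 2.448×10¹² K⁴.
|P_net| = 0.50·5.67×10⁻⁸·0.03017·2.448×10¹².

P_net ≈ 2090 W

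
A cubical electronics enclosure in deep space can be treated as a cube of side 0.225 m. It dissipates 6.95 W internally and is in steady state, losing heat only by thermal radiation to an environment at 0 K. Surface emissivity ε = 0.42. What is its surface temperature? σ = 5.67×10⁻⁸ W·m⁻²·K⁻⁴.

Steady state: internal power = radiated power, P = εσA T⁴.
Radiating area A = 6L² = 0.3038 m².
T⁴ = P/(εσA) = 6.95/(0.42·5.67×10⁻⁸·0.3038) = 9.608×10⁸ K⁴.
T = (9.608×10⁸)^(1/4).

T ≈ 176 K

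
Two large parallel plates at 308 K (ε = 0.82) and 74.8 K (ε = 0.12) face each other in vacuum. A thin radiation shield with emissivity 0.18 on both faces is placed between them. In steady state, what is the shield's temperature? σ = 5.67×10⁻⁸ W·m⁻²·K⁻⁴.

T_s ≈ 281 K

In steady state the net flux on the hot side equals that on the cold side.
σ(T₁⁴−T_s⁴)/D₁ = σ(T_s⁴−T₂⁴)/D₂, with D₁ = 1/ε₁+1/ε_s−1 = 5.775, D₂ = 1/ε_s+1/ε₂−1 = 12.89.
Solve for T_s⁴: T_s⁴ = (D₂·T₁⁴ + D₁·T₂⁴)/(D₁+D₂) = 6.224×10⁹ K⁴.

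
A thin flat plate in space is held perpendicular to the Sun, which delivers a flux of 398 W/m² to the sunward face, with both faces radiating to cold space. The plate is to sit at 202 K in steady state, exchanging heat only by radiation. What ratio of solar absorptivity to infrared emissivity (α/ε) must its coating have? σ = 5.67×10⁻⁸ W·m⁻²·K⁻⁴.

α/ε ≈ 0.474

Balance: αS·A = εσ·2A·T⁴ ⇒ α/ε = 2σT⁴/S.
α/ε = 2·5.67×10⁻⁸·(202)⁴/398 = 2·5.67×10⁻⁸·1.665×10⁹/398.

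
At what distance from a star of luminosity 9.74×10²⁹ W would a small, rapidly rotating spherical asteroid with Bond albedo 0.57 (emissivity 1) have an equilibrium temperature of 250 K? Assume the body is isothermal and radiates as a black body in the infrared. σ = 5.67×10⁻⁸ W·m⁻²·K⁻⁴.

For an isothermal black-emitting sphere, (1−a)S·πr² = σ·4πr²·T⁴ ⇒ S = 4σT⁴/(1−a).
S = 4·5.67×10⁻⁸·(250)⁴/0.430 = 2060 W/m².
Flux falls as S = L/(4πd²), so d = √(L/(4πS)) = √(9.74×10²⁹/(4π·2060)).

d ≈ 6.13×10¹² m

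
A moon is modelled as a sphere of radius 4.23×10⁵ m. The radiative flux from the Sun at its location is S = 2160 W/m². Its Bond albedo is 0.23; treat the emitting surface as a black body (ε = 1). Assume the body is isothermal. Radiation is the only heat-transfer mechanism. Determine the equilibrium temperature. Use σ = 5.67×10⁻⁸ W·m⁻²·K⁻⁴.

At equilibrium, absorbed power = emitted power.
Absorbing cross-section = πr² = 5.621×10¹¹ m²; emitting surface = 4πr² = 2.248×10¹² m² (ratio 4).
(1−a)S·A_cross = εσ·A_surf·T⁴  ⇒  T⁴ = (1−a)S/(4σ).
T⁴ = 0.770·2160/(4·5.67×10⁻⁸) = 7.333×10⁹ K⁴.
T = (7.333×10⁹)^(1/4).

T ≈ 293 K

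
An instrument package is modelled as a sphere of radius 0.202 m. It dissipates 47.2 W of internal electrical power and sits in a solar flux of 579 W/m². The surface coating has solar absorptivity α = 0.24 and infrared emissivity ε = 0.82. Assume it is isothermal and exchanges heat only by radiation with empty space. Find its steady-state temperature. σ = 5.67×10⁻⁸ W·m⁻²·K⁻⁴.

T ≈ 229 K

At steady state, absorbed solar power + internal power = radiated power.
Absorbed: α·S·A_cross = 0.24·579·0.1282 = 17.81 W (cross-section πr²).
Total input = 17.81 + 47.2 = 65.01 W.
Radiated: εσ·A_surf·T⁴ with A_surf = 4πr² = 0.5128 m².
T⁴ = 65.01/(0.82·5.67×10⁻⁸·0.5128) = 2.727×10⁹ K⁴.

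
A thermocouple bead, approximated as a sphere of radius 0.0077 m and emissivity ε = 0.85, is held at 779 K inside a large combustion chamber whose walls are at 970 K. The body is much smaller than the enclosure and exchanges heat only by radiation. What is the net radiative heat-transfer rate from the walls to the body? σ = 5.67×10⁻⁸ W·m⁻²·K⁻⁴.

P_net ≈ 18.6 W

For a small grey body in a large enclosure: P_net = εσA(T_body⁴ − T_wall⁴).
A = 4πr² = 7.451×10⁻⁴ m²; T_body⁴ − T_wall⁴ = 3.683×10¹¹ − 8.853×10¹¹ = -5.170×10¹¹ K⁴.
|P_net| = 0.85·5.67×10⁻⁸·7.451×10⁻⁴·5.170×10¹¹.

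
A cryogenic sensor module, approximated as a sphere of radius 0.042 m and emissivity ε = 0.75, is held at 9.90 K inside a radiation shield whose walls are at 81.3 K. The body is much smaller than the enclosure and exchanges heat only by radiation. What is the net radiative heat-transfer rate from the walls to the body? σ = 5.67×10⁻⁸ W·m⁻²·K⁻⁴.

P_net ≈ 0.0412 W

For a small grey body in a large enclosure: P_net = εσA(T_body⁴ − T_wall⁴).
A = 4πr² = 0.02217 m²; T_body⁴ − T_wall⁴ = 9606 − 4.369×10⁷ = -4.368×10⁷ K⁴.
|P_net| = 0.75·5.67×10⁻⁸·0.02217·4.368×10⁷.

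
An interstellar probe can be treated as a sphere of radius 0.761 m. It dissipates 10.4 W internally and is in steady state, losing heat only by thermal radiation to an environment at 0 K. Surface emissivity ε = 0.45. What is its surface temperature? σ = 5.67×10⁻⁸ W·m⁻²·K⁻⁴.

Steady state: internal power = radiated power, P = εσA T⁴.
Radiating area A = 4πr² = 7.277 m².
T⁴ = P/(εσA) = 10.4/(0.45·5.67×10⁻⁸·7.277) = 5.601×10⁷ K⁴.
T = (5.601×10⁷)^(1/4).

T ≈ 86.5 K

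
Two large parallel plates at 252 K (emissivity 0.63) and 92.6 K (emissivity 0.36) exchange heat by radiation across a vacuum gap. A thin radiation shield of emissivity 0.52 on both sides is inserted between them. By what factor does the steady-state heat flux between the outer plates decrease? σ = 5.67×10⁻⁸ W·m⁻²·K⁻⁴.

Without shield: q₀ = σΔ(T⁴)/(1/ε₁+1/ε₂−1) with denominator 3.365.
With shield the two gaps are in series; the resistances add: (1/ε₁+1/ε_s−1)+(1/ε_s+1/ε₂−1) = 2.510+3.701 = 6.211.
Heat-flux ratio q₀/q = 6.211/3.365.

factor ≈ 1.85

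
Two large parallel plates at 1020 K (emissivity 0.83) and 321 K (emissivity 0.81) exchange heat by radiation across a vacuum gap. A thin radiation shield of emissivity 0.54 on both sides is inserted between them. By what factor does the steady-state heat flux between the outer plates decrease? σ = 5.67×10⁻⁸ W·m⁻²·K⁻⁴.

factor ≈ 2.88

Without shield: q₀ = σΔ(T⁴)/(1/ε₁+1/ε₂−1) with denominator 1.439.
With shield the two gaps are in series; the resistances add: (1/ε₁+1/ε_s−1)+(1/ε_s+1/ε₂−1) = 2.057+2.086 = 4.143.
Heat-flux ratio q₀/q = 4.143/1.439.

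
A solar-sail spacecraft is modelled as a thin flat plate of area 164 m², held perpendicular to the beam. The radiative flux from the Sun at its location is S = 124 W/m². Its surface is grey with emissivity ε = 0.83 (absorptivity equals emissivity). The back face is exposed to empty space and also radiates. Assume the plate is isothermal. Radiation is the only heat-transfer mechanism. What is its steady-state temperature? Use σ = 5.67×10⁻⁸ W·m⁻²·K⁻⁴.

T ≈ 182 K

At equilibrium, absorbed power = emitted power.
Absorbing cross-section = A = 164.0 m²; emitting surface = 2A = 328.0 m² (ratio 2).
εS·A_cross = εσ·A_surf·T⁴  ⇒  T⁴ = S/(2σ)   (ε cancels).
T⁴ = 124/(2·5.67×10⁻⁸) = 1.093×10⁹ K⁴.
T = (1.093×10⁹)^(1/4).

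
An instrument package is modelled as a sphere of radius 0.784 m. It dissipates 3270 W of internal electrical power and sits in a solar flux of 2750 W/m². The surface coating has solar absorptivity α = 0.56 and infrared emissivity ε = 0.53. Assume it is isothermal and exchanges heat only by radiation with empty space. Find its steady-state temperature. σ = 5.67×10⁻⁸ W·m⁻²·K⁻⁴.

At steady state, absorbed solar power + internal power = radiated power.
Absorbed: α·S·A_cross = 0.56·2750·1.931 = 2974 W (cross-section πr²).
Total input = 2974 + 3270 = 6244 W.
Radiated: εσ·A_surf·T⁴ with A_surf = 4πr² = 7.724 m².
T⁴ = 6244/(0.53·5.67×10⁻⁸·7.724) = 2.690×10¹⁰ K⁴.

T ≈ 405 K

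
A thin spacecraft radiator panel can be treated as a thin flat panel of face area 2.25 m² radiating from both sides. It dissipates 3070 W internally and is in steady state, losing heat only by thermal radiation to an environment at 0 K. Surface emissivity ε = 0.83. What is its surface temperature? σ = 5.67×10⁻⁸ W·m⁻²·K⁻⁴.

Steady state: internal power = radiated power, P = εσA T⁴.
Radiating area A = 2·2.25 = 4.500 m².
T⁴ = P/(εσA) = 3070/(0.83·5.67×10⁻⁸·4.500) = 1.450×10¹⁰ K⁴.
T = (1.450×10¹⁰)^(1/4).

T ≈ 347 K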